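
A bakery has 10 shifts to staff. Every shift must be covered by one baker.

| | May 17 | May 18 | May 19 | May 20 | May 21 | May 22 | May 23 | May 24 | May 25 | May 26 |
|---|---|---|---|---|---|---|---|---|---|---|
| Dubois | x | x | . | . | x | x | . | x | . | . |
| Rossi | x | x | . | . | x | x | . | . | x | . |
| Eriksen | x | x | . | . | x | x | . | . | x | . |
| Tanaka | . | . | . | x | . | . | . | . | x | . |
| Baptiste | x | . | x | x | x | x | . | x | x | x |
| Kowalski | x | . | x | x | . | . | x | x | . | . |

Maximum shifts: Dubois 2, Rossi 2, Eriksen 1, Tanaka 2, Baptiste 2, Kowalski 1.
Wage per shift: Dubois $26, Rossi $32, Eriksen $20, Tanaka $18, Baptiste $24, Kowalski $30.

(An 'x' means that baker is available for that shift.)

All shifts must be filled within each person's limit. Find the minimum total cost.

$250

May 23 can only be covered by Kowalski, so that assignment is forced.
May 26 can only be covered by Baptiste, so that assignment is forced.
Picking the cheapest available baker for each shift independently would cost $218, but that ignores the shift limits.
An optimal schedule: May 17→Eriksen, May 18→Dubois, May 19→Baptiste, May 20→Tanaka, May 21→Rossi, May 22→Rossi, May 23→Kowalski, May 24→Dubois, May 25→Tanaka, May 26→Baptiste.
Total: 20 + 26 + 24 + 18 + 32 + 32 + 30 + 26 + 18 + 24 = $250.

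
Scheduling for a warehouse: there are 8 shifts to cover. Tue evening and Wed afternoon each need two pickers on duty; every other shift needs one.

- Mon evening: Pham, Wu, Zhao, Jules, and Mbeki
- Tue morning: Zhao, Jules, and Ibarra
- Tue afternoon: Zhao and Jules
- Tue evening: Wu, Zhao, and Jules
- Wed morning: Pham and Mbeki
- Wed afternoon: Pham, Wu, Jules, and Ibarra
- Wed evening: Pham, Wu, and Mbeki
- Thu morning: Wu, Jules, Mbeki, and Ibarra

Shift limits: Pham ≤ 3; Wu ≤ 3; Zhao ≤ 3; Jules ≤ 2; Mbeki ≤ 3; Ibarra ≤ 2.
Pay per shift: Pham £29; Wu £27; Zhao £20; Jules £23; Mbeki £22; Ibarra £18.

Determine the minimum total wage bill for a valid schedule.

Picking the cheapest available picker for each shift independently would cost £204, but that ignores the shift limits.
An optimal schedule: Mon evening→Zhao, Tue morning→Ibarra, Tue afternoon→Zhao, Tue evening→Zhao+Jules, Wed morning→Mbeki, Wed afternoon→Ibarra+Jules, Wed evening→Mbeki, Thu morning→Mbeki.
Total: 20 + 18 + 20 + 20 + 23 + 22 + 18 + 23 + 22 + 22 = £208.

£208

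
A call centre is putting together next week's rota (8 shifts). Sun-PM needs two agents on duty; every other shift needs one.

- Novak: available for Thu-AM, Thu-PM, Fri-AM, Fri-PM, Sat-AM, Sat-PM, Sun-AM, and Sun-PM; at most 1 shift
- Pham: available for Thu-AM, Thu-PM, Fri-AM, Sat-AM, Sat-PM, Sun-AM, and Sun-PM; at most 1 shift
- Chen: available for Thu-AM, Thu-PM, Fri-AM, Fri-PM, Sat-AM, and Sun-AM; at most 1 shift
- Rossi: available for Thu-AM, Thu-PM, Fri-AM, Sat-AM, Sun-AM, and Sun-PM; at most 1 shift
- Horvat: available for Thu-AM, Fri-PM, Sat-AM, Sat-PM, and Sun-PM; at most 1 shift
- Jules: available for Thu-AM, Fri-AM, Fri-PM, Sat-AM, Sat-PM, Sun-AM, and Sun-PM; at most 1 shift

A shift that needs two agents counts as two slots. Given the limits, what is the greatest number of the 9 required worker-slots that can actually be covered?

6

Total capacity across all agents is 1+1+1+1+1+1 = 6, and 9 slots are needed, so at most 6 can be filled.
An assignment achieving 6: Thu-PM→Novak, Fri-AM→Rossi, Fri-PM→Chen, Sat-PM→Pham, Sun-AM→Jules, Sun-PM→Horvat.
Loads: Novak 1/1, Pham 1/1, Chen 1/1, Rossi 1/1, Horvat 1/1, Jules 1/1.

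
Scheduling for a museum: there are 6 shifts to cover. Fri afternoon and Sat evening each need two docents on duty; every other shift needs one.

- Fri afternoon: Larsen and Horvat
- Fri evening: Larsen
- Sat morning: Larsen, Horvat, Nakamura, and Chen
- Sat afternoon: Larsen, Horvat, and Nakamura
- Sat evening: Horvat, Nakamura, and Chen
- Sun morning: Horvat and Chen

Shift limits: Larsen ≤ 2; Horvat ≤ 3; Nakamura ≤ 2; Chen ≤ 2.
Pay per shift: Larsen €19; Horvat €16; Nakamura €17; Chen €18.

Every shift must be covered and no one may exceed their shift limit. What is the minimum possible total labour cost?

€138

Fri afternoon can only be covered by Larsen and Horvat, so that assignment is forced.
Fri evening can only be covered by Larsen, so that assignment is forced.
Picking the cheapest available docent for each shift independently would cost €135, but that ignores the shift limits.
An optimal schedule: Fri afternoon→Larsen+Horvat, Fri evening→Larsen, Sat morning→Nakamura, Sat afternoon→Horvat, Sat evening→Nakamura+Chen, Sun morning→Horvat.
Total: 19 + 16 + 19 + 17 + 16 + 17 + 18 + 16 = €138.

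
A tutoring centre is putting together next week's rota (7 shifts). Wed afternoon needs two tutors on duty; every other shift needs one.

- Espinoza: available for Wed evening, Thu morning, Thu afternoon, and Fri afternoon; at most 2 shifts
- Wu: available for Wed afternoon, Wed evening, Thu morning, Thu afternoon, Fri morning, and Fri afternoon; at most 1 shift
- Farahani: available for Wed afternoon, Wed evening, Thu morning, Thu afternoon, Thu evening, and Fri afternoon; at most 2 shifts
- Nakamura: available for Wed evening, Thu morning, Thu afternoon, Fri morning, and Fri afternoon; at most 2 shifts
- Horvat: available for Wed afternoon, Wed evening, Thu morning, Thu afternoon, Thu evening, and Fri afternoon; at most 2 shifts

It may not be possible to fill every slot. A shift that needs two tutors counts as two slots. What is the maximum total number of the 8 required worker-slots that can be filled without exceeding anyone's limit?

Total capacity across all tutors is 2+1+2+2+2 = 9, and 8 slots are needed, so at most 8 can be filled.
An assignment achieving 8: Wed afternoon→Farahani+Horvat, Wed evening→Espinoza, Thu morning→Espinoza, Thu afternoon→Nakamura, Thu evening→Farahani, Fri morning→Wu, Fri afternoon→Nakamura.
Loads: Espinoza 2/2, Wu 1/1, Farahani 2/2, Nakamura 2/2, Horvat 1/2.

8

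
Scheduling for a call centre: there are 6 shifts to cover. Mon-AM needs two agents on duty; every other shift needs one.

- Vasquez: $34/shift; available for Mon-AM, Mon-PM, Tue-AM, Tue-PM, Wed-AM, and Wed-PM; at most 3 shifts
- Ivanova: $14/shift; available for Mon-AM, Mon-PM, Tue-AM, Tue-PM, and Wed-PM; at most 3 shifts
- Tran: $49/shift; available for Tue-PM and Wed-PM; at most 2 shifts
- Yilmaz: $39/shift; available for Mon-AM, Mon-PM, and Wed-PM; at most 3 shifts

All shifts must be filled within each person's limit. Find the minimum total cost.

Wed-AM can only be covered by Vasquez, so that assignment is forced.
Picking the cheapest available agent for each shift independently would cost $138, but that ignores the shift limits.
An optimal schedule: Mon-AM→Ivanova+Vasquez, Mon-PM→Ivanova, Tue-AM→Ivanova, Tue-PM→Vasquez, Wed-AM→Vasquez, Wed-PM→Yilmaz.
Total: 14 + 34 + 14 + 14 + 34 + 34 + 39 = $183.

$183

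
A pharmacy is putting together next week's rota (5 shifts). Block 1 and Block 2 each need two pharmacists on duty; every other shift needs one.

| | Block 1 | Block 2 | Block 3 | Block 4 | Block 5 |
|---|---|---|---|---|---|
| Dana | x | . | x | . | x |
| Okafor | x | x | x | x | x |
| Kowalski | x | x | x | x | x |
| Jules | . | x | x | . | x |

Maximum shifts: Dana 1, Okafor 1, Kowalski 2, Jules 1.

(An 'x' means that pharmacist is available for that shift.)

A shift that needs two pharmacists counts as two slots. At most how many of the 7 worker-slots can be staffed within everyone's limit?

5

Total capacity across all pharmacists is 1+1+2+1 = 5, and 7 slots are needed, so at most 5 can be filled.
An assignment achieving 5: Block 1→Dana+Kowalski, Block 2→Kowalski+Jules, Block 4→Okafor.
Loads: Dana 1/1, Okafor 1/1, Kowalski 2/2, Jules 1/1.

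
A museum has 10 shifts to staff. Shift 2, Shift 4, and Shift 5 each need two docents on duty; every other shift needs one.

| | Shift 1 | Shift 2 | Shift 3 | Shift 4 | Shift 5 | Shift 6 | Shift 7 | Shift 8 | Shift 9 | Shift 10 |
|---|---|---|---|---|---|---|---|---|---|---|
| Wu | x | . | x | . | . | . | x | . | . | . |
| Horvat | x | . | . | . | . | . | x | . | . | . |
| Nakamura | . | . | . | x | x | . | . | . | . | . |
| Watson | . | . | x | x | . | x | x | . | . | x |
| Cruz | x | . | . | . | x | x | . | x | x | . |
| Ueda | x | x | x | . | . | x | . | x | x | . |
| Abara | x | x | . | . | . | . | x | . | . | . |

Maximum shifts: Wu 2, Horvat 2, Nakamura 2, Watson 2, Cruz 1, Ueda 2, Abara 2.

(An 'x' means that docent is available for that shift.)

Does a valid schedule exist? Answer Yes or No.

No

Total capacity is 13 and 13 slots are needed, so capacity alone doesn't rule it out.
Shifts {Shift 2, Shift 5, Shift 8, Shift 9} need 6 worker-slots in total, but the docents available for any of those shifts (Nakamura, Cruz, Ueda, and Abara) can supply at most 5 among them. So no valid schedule exists.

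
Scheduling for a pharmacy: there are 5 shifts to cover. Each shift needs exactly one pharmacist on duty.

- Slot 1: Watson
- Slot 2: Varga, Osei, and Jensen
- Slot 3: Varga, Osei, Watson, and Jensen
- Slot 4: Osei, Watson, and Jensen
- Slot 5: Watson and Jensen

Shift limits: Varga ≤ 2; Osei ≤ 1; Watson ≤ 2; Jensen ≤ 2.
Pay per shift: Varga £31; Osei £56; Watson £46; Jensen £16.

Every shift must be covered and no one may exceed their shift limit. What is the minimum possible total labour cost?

Slot 1 can only be covered by Watson, so that assignment is forced.
Picking the cheapest available pharmacist for each shift independently would cost £110, but that ignores the shift limits.
An optimal schedule: Slot 1→Watson, Slot 2→Varga, Slot 3→Varga, Slot 4→Jensen, Slot 5→Jensen.
Total: 46 + 31 + 31 + 16 + 16 = £140.

£140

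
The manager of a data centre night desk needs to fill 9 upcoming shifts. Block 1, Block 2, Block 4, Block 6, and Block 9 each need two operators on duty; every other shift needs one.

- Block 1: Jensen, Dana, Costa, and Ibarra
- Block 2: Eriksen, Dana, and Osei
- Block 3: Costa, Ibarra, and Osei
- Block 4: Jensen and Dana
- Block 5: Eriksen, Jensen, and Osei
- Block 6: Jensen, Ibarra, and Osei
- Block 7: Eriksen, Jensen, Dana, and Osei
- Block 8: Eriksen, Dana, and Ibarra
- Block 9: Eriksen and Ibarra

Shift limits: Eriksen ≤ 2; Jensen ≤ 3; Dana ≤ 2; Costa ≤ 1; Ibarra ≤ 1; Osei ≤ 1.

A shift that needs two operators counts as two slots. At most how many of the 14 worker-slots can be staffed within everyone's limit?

Total capacity across all operators is 2+3+2+1+1+1 = 10, and 14 slots are needed, so at most 10 can be filled.
An assignment achieving 10: Block 2→Eriksen+Dana, Block 3→Costa, Block 4→Jensen+Dana, Block 5→Jensen, Block 6→Jensen+Osei, Block 9→Eriksen+Ibarra.
Loads: Eriksen 2/2, Jensen 3/3, Dana 2/2, Costa 1/1, Ibarra 1/1, Osei 1/1.

10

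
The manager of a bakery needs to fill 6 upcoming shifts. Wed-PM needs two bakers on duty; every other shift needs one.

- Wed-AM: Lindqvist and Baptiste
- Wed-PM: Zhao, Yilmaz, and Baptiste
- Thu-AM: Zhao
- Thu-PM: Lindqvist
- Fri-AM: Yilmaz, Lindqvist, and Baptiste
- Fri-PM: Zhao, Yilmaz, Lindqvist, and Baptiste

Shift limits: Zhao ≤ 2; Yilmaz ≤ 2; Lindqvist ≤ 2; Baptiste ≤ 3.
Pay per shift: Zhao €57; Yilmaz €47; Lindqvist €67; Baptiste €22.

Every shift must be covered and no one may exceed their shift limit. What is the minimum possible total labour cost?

Thu-AM can only be covered by Zhao, so that assignment is forced.
Thu-PM can only be covered by Lindqvist, so that assignment is forced.
Picking the cheapest available baker for each shift independently would cost €259, but that ignores the shift limits.
An optimal schedule: Wed-AM→Baptiste, Wed-PM→Baptiste+Yilmaz, Thu-AM→Zhao, Thu-PM→Lindqvist, Fri-AM→Baptiste, Fri-PM→Yilmaz.
Total: 22 + 22 + 47 + 57 + 67 + 22 + 47 = €284.

€284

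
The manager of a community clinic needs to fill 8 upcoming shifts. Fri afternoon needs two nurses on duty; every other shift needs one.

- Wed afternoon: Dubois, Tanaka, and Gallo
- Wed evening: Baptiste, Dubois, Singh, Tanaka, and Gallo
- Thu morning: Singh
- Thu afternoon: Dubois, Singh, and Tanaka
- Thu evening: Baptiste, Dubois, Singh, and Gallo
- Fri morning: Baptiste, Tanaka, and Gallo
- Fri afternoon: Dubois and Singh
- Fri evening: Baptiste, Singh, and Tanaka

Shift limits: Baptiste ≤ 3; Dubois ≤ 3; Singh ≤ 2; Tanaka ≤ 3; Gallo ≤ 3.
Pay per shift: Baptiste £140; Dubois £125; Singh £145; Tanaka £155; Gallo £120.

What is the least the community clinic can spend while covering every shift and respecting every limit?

£1165

Thu morning can only be covered by Singh, so that assignment is forced.
Fri afternoon can only be covered by Dubois and Singh, so that assignment is forced.
Picking the cheapest available nurse for each shift independently would cost £1160, but that ignores the shift limits.
An optimal schedule: Wed afternoon→Gallo, Wed evening→Dubois, Thu morning→Singh, Thu afternoon→Dubois, Thu evening→Gallo, Fri morning→Gallo, Fri afternoon→Dubois+Singh, Fri evening→Baptiste.
Total: 120 + 125 + 145 + 125 + 120 + 120 + 125 + 145 + 140 = £1165.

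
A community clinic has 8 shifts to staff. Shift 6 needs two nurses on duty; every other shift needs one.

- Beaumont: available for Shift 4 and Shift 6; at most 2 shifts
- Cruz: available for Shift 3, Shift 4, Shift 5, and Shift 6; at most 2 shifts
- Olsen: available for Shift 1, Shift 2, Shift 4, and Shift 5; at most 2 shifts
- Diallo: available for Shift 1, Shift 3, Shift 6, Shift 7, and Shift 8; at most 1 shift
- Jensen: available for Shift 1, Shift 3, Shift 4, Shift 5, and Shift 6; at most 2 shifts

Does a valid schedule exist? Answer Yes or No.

No

Total capacity is 9 and 9 slots are needed, so capacity alone doesn't rule it out.
Shifts {Shift 7, Shift 8} need 2 worker-slots in total, but the nurses available for any of those shifts (Diallo) can supply at most 1 among them. So no valid schedule exists.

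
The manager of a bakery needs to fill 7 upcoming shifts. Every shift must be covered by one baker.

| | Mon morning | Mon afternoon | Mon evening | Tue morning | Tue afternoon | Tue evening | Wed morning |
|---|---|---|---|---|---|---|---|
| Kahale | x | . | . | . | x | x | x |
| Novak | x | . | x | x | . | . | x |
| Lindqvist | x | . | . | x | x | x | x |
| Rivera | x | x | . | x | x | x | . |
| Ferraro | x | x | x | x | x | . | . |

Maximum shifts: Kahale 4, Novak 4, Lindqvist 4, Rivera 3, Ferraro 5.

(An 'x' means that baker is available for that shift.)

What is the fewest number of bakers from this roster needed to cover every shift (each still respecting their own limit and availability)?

7 slots to fill and no one can take more than 5, so at least ⌈7/5⌉ = 2 bakers are needed.
Kahale and Ferraro alone can cover everything: Mon morning→Kahale, Mon afternoon→Ferraro, Mon evening→Ferraro, Tue morning→Ferraro, Tue afternoon→Kahale, Tue evening→Kahale, Wed morning→Kahale.

2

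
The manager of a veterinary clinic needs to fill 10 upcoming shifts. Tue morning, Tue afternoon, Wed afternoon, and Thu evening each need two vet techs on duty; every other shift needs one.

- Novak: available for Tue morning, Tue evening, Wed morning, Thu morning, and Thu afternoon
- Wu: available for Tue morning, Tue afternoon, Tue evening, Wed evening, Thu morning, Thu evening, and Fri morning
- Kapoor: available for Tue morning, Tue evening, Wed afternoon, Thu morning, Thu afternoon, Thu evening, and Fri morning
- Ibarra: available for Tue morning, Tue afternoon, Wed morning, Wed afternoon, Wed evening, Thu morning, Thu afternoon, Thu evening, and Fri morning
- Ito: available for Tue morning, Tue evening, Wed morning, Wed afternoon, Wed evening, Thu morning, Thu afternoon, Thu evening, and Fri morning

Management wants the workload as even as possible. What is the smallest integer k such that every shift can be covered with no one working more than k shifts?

3

With 5 vet techs and 14 worker-slots to fill, someone must work at least ⌈14/5⌉ = 3 shifts, so k ≥ 3.
k = 3 works: Tue morning→Ibarra+Ito, Tue afternoon→Wu+Ibarra, Tue evening→Novak, Wed morning→Novak, Wed afternoon→Kapoor+Ibarra, Wed evening→Wu, Thu morning→Kapoor, Thu afternoon→Novak, Thu evening→Kapoor+Ito, Fri morning→Wu.
Loads: Novak 3, Wu 3, Kapoor 3, Ibarra 3, Ito 2 — all ≤ 3.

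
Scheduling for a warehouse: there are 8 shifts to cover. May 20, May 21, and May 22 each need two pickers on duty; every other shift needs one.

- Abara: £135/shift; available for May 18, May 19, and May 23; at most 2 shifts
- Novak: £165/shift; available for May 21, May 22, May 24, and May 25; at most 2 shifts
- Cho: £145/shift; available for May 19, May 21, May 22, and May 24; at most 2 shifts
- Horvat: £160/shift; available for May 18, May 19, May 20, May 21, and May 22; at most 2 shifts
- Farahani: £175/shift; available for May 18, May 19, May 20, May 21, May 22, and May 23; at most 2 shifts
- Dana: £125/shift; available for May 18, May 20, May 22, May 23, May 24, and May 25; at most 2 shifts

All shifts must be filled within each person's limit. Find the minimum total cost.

£1635

Picking the cheapest available picker for each shift independently would cost £1495, but that ignores the shift limits.
An optimal schedule: May 18→Abara, May 19→Cho, May 20→Dana+Horvat, May 21→Horvat+Novak, May 22→Novak+Farahani, May 23→Abara, May 24→Cho, May 25→Dana.
Total: 135 + 145 + 125 + 160 + 160 + 165 + 165 + 175 + 135 + 145 + 125 = £1635.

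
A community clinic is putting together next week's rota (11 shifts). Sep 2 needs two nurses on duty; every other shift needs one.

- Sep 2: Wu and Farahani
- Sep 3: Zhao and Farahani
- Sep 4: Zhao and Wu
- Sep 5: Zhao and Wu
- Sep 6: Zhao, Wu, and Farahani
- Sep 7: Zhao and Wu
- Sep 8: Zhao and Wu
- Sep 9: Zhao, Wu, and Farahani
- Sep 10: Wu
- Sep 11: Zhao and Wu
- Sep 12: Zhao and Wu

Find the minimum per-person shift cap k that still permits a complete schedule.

With 3 nurses and 12 worker-slots to fill, someone must work at least ⌈12/3⌉ = 4 shifts, so k ≥ 4.
k = 4 works: Sep 2→Wu+Farahani, Sep 3→Farahani, Sep 4→Zhao, Sep 5→Zhao, Sep 6→Farahani, Sep 7→Zhao, Sep 8→Zhao, Sep 9→Farahani, Sep 10→Wu, Sep 11→Wu, Sep 12→Wu.
Loads: Zhao 4, Wu 4, Farahani 4 — all ≤ 4.

4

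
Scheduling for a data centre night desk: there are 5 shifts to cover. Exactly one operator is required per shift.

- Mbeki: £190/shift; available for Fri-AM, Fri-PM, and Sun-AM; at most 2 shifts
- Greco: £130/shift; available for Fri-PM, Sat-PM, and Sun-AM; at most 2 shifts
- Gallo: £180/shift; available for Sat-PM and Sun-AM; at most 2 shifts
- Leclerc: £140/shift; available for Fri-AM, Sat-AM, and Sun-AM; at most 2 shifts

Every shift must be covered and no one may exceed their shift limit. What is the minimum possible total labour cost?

£720

Sat-AM can only be covered by Leclerc, so that assignment is forced.
Picking the cheapest available operator for each shift independently would cost £670, but that ignores the shift limits.
An optimal schedule: Fri-AM→Leclerc, Fri-PM→Greco, Sat-AM→Leclerc, Sat-PM→Greco, Sun-AM→Gallo.
Total: 140 + 130 + 140 + 130 + 180 = £720.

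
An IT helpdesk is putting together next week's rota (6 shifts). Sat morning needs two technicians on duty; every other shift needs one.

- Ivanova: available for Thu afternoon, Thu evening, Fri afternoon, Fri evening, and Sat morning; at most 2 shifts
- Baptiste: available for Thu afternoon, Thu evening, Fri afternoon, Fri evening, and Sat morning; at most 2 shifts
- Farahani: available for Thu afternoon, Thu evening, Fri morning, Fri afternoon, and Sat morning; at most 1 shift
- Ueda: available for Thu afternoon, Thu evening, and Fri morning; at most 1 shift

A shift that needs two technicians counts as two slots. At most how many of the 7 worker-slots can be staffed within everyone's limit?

Total capacity across all technicians is 2+2+1+1 = 6, and 7 slots are needed, so at most 6 can be filled.
An assignment achieving 6: Thu afternoon→Baptiste, Thu evening→Ueda, Fri morning→Farahani, Fri afternoon→Ivanova, Fri evening→Ivanova, Sat morning→Baptiste.
Loads: Ivanova 2/2, Baptiste 2/2, Farahani 1/1, Ueda 1/1.

6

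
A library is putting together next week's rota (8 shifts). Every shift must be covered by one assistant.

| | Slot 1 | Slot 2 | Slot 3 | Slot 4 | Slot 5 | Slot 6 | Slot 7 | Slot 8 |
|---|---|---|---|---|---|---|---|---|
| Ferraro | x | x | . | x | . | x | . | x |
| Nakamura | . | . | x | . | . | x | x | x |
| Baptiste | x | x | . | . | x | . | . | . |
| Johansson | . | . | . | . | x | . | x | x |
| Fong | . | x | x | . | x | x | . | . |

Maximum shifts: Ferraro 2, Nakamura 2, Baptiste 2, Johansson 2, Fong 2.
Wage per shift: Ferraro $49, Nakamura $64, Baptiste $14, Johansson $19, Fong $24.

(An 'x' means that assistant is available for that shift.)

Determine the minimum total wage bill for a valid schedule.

$212

Slot 4 can only be covered by Ferraro, so that assignment is forced.
Picking the cheapest available assistant for each shift independently would cost $177, but that ignores the shift limits.
An optimal schedule: Slot 1→Baptiste, Slot 2→Baptiste, Slot 3→Fong, Slot 4→Ferraro, Slot 5→Johansson, Slot 6→Fong, Slot 7→Johansson, Slot 8→Ferraro.
Total: 14 + 14 + 24 + 49 + 19 + 24 + 19 + 49 = $212.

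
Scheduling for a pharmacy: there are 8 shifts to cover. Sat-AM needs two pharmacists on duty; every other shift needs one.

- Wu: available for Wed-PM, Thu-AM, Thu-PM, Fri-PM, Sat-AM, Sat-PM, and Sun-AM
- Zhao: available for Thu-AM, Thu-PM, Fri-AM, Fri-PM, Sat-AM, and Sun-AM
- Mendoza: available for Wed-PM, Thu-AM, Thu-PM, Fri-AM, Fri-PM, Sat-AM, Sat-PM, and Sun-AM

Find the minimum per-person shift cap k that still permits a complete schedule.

3

With 3 pharmacists and 9 worker-slots to fill, someone must work at least ⌈9/3⌉ = 3 shifts, so k ≥ 3.
k = 3 works: Wed-PM→Wu, Thu-AM→Wu, Thu-PM→Zhao, Fri-AM→Zhao, Fri-PM→Mendoza, Sat-AM→Zhao+Mendoza, Sat-PM→Wu, Sun-AM→Mendoza.
Loads: Wu 3, Zhao 3, Mendoza 3 — all ≤ 3.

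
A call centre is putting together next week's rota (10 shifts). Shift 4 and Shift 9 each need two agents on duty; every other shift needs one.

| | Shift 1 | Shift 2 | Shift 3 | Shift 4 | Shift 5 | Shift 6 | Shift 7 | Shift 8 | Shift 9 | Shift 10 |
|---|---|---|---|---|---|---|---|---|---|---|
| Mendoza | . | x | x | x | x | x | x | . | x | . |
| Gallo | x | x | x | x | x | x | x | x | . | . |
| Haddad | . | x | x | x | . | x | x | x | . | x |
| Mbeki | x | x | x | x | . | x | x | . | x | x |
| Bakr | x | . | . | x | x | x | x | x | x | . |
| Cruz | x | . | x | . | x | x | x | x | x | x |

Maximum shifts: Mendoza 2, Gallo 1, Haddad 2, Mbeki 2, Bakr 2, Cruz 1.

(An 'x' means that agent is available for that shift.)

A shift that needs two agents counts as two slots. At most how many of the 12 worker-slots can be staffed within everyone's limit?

Total capacity across all agents is 2+1+2+2+2+1 = 10, and 12 slots are needed, so at most 10 can be filled.
An assignment achieving 10: Shift 1→Gallo, Shift 2→Mendoza, Shift 3→Mbeki, Shift 4→Bakr, Shift 5→Mendoza, Shift 6→Cruz, Shift 8→Haddad, Shift 9→Mbeki+Bakr, Shift 10→Haddad.
Loads: Mendoza 2/2, Gallo 1/1, Haddad 2/2, Mbeki 2/2, Bakr 2/2, Cruz 1/1.

10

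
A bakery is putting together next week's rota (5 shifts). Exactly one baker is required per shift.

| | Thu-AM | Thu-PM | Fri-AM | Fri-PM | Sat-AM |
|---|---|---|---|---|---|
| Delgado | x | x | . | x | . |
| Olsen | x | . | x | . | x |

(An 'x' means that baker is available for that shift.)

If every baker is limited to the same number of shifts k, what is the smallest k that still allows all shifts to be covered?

3

With 2 bakers and 5 worker-slots to fill, someone must work at least ⌈5/2⌉ = 3 shifts, so k ≥ 3.
k = 3 works: Thu-AM→Delgado, Thu-PM→Delgado, Fri-AM→Olsen, Fri-PM→Delgado, Sat-AM→Olsen.
Loads: Delgado 3, Olsen 2 — all ≤ 3.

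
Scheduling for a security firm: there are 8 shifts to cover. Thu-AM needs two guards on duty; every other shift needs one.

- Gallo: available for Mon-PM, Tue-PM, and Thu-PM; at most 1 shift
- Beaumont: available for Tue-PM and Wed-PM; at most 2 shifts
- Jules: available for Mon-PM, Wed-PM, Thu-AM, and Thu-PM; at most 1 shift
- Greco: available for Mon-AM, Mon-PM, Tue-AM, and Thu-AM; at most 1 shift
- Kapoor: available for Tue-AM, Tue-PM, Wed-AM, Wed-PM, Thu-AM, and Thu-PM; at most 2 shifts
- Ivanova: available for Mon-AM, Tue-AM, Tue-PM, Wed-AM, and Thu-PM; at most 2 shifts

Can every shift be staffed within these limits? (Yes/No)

Yes

One valid schedule: Mon-AM→Greco, Mon-PM→Gallo, Tue-AM→Ivanova, Tue-PM→Beaumont, Wed-AM→Kapoor, Wed-PM→Beaumont, Thu-AM→Jules+Kapoor, Thu-PM→Ivanova.
Loads: Gallo 1/1, Beaumont 2/2, Jules 1/1, Greco 1/1, Kapoor 2/2, Ivanova 2/2 — all within limits.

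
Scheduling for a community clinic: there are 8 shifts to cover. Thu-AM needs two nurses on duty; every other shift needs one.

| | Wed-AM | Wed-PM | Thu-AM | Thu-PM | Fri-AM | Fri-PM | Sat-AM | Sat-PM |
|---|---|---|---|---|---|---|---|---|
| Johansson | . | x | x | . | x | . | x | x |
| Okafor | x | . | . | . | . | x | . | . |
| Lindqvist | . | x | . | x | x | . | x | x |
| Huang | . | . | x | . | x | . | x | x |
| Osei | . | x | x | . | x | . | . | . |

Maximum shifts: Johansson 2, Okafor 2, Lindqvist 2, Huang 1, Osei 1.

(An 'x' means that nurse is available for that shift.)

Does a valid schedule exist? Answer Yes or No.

Total capacity is 2+2+2+1+1 = 8 but 9 worker-slots are needed — infeasible.

No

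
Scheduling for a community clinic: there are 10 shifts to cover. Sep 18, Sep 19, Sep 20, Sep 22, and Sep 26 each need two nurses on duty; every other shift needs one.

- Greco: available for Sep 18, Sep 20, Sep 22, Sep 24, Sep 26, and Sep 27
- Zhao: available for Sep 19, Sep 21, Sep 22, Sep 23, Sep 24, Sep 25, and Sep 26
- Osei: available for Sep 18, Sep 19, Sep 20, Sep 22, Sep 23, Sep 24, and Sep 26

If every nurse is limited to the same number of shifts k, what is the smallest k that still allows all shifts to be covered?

5

With 3 nurses and 15 worker-slots to fill, someone must work at least ⌈15/3⌉ = 5 shifts, so k ≥ 5.
k = 5 works: Sep 18→Greco+Osei, Sep 19→Zhao+Osei, Sep 20→Greco+Osei, Sep 21→Zhao, Sep 22→Greco+Zhao, Sep 23→Zhao, Sep 24→Osei, Sep 25→Zhao, Sep 26→Greco+Osei, Sep 27→Greco.
Loads: Greco 5, Zhao 5, Osei 5 — all ≤ 5.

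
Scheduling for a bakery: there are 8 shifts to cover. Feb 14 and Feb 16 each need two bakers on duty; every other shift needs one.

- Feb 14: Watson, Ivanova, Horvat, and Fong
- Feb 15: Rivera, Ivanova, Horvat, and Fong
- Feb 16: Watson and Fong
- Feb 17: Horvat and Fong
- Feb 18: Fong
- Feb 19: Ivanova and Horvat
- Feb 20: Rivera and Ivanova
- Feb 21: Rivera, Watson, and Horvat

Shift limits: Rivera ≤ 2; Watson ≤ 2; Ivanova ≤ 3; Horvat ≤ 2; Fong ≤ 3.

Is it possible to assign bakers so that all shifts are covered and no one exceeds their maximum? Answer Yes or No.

Feb 16 can only be covered by Watson and Fong, so that assignment is forced.
Feb 18 can only be covered by Fong, so that assignment is forced.
One valid schedule: Feb 14→Watson+Ivanova, Feb 15→Ivanova, Feb 16→Watson+Fong, Feb 17→Horvat, Feb 18→Fong, Feb 19→Ivanova, Feb 20→Rivera, Feb 21→Rivera.
Loads: Rivera 2/2, Watson 2/2, Ivanova 3/3, Horvat 1/2, Fong 2/3 — all within limits.

Yes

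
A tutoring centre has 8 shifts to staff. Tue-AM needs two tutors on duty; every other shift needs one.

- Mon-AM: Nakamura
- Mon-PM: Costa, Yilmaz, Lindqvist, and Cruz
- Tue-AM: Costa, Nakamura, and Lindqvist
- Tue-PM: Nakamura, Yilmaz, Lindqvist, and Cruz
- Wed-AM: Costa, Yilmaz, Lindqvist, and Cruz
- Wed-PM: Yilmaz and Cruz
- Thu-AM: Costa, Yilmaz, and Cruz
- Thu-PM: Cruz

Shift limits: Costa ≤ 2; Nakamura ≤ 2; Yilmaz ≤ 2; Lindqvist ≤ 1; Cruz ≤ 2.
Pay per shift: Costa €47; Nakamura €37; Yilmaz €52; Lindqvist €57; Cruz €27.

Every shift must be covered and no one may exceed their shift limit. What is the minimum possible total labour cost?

Mon-AM can only be covered by Nakamura, so that assignment is forced.
Thu-PM can only be covered by Cruz, so that assignment is forced.
Picking the cheapest available tutor for each shift independently would cost €283, but that ignores the shift limits.
An optimal schedule: Mon-AM→Nakamura, Mon-PM→Yilmaz, Tue-AM→Costa+Nakamura, Tue-PM→Lindqvist, Wed-AM→Cruz, Wed-PM→Yilmaz, Thu-AM→Costa, Thu-PM→Cruz.
Total: 37 + 52 + 47 + 37 + 57 + 27 + 52 + 47 + 27 = €383.

€383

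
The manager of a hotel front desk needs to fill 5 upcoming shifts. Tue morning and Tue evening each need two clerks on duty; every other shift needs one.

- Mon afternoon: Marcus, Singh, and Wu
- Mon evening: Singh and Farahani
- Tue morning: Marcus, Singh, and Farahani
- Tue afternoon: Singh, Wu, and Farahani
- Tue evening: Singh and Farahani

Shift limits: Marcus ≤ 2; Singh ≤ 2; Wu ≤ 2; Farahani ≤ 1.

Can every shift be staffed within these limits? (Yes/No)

No

Total capacity is 7 and 7 slots are needed, so capacity alone doesn't rule it out.
Shifts {Mon evening, Tue morning, Tue evening} need 5 worker-slots in total, but the clerks available for any of those shifts (Marcus, Singh, and Farahani) can supply at most 4 among them. So no valid schedule exists.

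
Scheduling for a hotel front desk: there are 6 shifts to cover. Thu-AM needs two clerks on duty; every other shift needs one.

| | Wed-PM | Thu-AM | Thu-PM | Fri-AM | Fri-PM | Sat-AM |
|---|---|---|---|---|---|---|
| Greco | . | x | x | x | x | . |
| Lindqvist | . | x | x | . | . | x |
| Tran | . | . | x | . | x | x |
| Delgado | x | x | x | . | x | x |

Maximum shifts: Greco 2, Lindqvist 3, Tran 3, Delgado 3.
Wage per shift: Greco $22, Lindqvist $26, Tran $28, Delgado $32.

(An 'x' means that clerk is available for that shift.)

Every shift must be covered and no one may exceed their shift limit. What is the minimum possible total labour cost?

Wed-PM can only be covered by Delgado, so that assignment is forced.
Fri-AM can only be covered by Greco, so that assignment is forced.
Picking the cheapest available clerk for each shift independently would cost $172, but that ignores the shift limits.
An optimal schedule: Wed-PM→Delgado, Thu-AM→Greco+Lindqvist, Thu-PM→Lindqvist, Fri-AM→Greco, Fri-PM→Tran, Sat-AM→Lindqvist.
Total: 32 + 22 + 26 + 26 + 22 + 28 + 26 = $182.

$182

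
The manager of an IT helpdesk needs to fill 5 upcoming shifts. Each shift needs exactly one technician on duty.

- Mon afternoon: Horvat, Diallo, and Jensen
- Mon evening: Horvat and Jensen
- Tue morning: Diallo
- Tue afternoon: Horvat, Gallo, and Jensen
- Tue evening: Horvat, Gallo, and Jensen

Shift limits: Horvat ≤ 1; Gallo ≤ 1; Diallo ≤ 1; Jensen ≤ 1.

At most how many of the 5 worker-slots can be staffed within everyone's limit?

Total capacity across all technicians is 1+1+1+1 = 4, and 5 slots are needed, so at most 4 can be filled.
An assignment achieving 4: Mon afternoon→Jensen, Mon evening→Horvat, Tue morning→Diallo, Tue afternoon→Gallo.
Loads: Horvat 1/1, Gallo 1/1, Diallo 1/1, Jensen 1/1.

4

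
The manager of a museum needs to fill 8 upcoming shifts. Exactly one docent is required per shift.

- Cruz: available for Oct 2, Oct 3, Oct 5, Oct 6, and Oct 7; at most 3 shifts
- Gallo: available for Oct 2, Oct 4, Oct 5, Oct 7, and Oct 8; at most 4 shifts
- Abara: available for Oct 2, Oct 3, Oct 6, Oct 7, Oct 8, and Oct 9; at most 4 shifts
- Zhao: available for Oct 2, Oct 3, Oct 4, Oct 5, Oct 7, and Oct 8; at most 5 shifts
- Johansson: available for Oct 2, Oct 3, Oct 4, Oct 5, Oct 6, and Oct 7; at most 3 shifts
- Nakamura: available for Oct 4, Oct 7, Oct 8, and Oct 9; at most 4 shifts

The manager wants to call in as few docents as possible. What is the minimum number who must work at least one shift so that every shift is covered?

2

8 slots to fill and no one can take more than 5, so at least ⌈8/5⌉ = 2 docents are needed.
Gallo and Abara alone can cover everything: Oct 2→Gallo, Oct 3→Abara, Oct 4→Gallo, Oct 5→Gallo, Oct 6→Abara, Oct 7→Gallo, Oct 8→Abara, Oct 9→Abara.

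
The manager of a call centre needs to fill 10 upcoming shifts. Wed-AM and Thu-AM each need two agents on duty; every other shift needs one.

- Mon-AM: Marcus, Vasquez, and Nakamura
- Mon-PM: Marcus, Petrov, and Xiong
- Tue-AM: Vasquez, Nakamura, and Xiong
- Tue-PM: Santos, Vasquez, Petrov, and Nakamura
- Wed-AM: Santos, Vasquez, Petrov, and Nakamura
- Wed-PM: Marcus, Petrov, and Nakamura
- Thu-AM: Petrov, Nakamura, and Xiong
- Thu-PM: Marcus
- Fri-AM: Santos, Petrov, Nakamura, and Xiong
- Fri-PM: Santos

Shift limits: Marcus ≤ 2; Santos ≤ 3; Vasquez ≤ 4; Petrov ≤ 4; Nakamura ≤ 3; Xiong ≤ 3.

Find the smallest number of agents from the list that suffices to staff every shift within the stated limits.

4

12 slots to fill and no one can take more than 4, so at least ⌈12/4⌉ = 3 agents are needed.
Any 3 agents together have capacity at most 4+4+3 = 11 < 12 slots, so 3 can never suffice.
Marcus, Santos, Petrov, and Nakamura alone can cover everything: Mon-AM→Marcus, Mon-PM→Petrov, Tue-AM→Nakamura, Tue-PM→Santos, Wed-AM→Santos+Petrov, Wed-PM→Petrov, Thu-AM→Petrov+Nakamura, Thu-PM→Marcus, Fri-AM→Nakamura, Fri-PM→Santos.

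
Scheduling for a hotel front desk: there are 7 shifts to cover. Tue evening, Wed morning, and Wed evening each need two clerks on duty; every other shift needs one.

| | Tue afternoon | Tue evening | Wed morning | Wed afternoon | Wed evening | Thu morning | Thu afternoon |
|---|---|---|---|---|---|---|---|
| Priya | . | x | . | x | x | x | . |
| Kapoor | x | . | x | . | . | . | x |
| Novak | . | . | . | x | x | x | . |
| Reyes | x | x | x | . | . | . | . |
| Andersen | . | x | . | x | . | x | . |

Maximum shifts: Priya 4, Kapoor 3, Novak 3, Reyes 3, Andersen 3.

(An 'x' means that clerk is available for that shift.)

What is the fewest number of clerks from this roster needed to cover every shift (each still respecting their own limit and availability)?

4

10 slots to fill and no one can take more than 4, so at least ⌈10/4⌉ = 3 clerks are needed.
Shifts {Wed morning, Wed evening} need 4 slots, but among the clerks available for them (Priya, Kapoor, Novak, and Reyes) any 3 together supply at most 3. So 3 clerks are not enough.
Priya, Kapoor, Novak, and Reyes alone can cover everything: Tue afternoon→Kapoor, Tue evening→Priya+Reyes, Wed morning→Kapoor+Reyes, Wed afternoon→Priya, Wed evening→Priya+Novak, Thu morning→Priya, Thu afternoon→Kapoor.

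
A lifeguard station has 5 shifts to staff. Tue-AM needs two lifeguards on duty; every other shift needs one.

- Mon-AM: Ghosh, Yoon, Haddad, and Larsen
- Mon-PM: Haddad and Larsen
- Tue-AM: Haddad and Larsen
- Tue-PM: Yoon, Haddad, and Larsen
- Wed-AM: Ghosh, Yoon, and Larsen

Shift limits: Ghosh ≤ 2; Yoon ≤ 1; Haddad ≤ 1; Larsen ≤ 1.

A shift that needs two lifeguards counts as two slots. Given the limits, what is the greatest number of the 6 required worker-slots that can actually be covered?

5

Total capacity across all lifeguards is 2+1+1+1 = 5, and 6 slots are needed, so at most 5 can be filled.
An assignment achieving 5: Mon-AM→Ghosh, Mon-PM→Haddad, Tue-AM→Larsen, Tue-PM→Yoon, Wed-AM→Ghosh.
Loads: Ghosh 2/2, Yoon 1/1, Haddad 1/1, Larsen 1/1.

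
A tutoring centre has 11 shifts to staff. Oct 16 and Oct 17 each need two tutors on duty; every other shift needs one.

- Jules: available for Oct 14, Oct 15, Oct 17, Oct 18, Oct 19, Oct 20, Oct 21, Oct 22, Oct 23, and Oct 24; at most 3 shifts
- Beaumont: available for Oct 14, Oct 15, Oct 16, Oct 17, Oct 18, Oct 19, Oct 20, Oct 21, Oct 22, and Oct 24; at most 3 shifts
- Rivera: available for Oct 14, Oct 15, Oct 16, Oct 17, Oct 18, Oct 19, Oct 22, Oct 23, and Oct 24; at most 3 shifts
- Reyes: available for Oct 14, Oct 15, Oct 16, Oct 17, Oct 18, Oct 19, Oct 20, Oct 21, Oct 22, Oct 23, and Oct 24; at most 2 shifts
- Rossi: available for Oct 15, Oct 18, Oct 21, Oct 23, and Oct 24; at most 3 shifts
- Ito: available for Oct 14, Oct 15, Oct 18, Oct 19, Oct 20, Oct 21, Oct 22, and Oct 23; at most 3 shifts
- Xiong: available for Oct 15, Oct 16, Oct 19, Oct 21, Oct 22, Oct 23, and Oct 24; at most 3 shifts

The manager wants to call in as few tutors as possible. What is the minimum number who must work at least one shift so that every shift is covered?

5

13 slots to fill and no one can take more than 3, so at least ⌈13/3⌉ = 5 tutors are needed.
Jules, Beaumont, Rivera, Reyes, and Rossi alone can cover everything: Oct 14→Jules, Oct 15→Reyes, Oct 16→Beaumont+Rivera, Oct 17→Rivera+Reyes, Oct 18→Rossi, Oct 19→Jules, Oct 20→Jules, Oct 21→Beaumont, Oct 22→Beaumont, Oct 23→Rivera, Oct 24→Rossi.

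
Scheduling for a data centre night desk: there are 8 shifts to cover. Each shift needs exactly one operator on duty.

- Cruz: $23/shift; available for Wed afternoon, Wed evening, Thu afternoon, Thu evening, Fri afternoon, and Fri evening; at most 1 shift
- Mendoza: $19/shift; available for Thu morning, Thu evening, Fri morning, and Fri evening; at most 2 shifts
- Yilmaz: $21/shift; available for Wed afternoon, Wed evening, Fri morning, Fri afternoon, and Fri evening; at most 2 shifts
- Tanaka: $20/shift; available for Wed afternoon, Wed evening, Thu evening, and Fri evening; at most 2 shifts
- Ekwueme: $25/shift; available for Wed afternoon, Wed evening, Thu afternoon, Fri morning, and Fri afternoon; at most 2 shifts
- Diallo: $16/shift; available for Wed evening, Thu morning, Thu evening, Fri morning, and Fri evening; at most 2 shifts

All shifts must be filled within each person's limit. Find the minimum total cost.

Picking the cheapest available operator for each shift independently would cost $144, but that ignores the shift limits.
An optimal schedule: Wed afternoon→Tanaka, Wed evening→Tanaka, Thu morning→Diallo, Thu afternoon→Cruz, Thu evening→Diallo, Fri morning→Mendoza, Fri afternoon→Yilmaz, Fri evening→Mendoza.
Total: 20 + 20 + 16 + 23 + 16 + 19 + 21 + 19 = $154.

$154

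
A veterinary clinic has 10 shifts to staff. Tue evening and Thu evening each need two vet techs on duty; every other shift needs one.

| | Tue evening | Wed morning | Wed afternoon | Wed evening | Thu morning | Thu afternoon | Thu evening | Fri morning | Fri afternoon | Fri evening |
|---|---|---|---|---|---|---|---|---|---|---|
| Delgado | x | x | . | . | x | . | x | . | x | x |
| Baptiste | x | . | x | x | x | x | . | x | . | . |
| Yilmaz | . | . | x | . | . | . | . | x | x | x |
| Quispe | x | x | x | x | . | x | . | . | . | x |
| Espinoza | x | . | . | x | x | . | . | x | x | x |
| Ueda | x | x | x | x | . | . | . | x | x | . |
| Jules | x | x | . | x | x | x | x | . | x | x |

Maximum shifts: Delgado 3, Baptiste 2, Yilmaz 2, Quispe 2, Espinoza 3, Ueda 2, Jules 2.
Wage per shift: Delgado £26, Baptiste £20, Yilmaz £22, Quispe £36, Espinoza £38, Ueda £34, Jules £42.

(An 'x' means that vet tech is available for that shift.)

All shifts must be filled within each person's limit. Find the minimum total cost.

Thu evening can only be covered by Delgado and Jules, so that assignment is forced.
Picking the cheapest available vet tech for each shift independently would cost £284, but that ignores the shift limits.
An optimal schedule: Tue evening→Ueda+Quispe, Wed morning→Delgado, Wed afternoon→Baptiste, Wed evening→Ueda, Thu morning→Delgado, Thu afternoon→Baptiste, Thu evening→Delgado+Jules, Fri morning→Yilmaz, Fri afternoon→Yilmaz, Fri evening→Quispe.
Total: 34 + 36 + 26 + 20 + 34 + 26 + 20 + 26 + 42 + 22 + 22 + 36 = £344.

£344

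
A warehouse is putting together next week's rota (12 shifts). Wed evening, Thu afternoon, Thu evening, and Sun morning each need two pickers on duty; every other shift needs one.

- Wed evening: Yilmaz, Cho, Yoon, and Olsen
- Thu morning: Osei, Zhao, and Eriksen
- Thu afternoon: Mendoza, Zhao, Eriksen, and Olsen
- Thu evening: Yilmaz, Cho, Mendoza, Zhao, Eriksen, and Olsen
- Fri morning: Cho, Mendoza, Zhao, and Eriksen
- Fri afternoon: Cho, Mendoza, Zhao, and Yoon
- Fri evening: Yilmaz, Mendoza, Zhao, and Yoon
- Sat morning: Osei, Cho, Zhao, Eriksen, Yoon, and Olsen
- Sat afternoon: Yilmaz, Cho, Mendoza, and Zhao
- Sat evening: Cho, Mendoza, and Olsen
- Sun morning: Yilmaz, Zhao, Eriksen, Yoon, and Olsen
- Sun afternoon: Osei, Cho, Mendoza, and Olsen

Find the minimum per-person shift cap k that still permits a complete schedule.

2

With 8 pickers and 16 worker-slots to fill, someone must work at least ⌈16/8⌉ = 2 shifts, so k ≥ 2.
k = 2 works: Wed evening→Yoon+Olsen, Thu morning→Osei, Thu afternoon→Mendoza+Zhao, Thu evening→Eriksen+Olsen, Fri morning→Cho, Fri afternoon→Mendoza, Fri evening→Yilmaz, Sat morning→Zhao, Sat afternoon→Yilmaz, Sat evening→Cho, Sun morning→Eriksen+Yoon, Sun afternoon→Osei.
Loads: Yilmaz 2, Osei 2, Cho 2, Mendoza 2, Zhao 2, Eriksen 2, Yoon 2, Olsen 2 — all ≤ 2.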